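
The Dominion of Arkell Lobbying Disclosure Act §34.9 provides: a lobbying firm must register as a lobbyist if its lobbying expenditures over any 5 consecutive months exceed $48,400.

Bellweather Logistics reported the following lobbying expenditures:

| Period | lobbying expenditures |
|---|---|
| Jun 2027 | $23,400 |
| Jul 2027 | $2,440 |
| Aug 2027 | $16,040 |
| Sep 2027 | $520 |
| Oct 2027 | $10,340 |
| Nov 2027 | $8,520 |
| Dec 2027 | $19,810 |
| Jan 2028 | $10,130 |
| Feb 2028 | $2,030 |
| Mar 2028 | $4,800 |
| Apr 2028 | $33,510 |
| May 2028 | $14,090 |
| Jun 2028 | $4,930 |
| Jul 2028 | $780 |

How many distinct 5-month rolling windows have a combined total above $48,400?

8

Jun 2027–Oct 2027: $23,400 + $2,440 + $16,040 + $520 + $10,340 = $52,740 (over)
Jul 2027–Nov 2027: $2,440 + $16,040 + $520 + $10,340 + $8,520 = $37,860 (under)
Aug 2027–Dec 2027: $16,040 + $520 + $10,340 + $8,520 + $19,810 = $55,230 (over)
Sep 2027–Jan 2028: $520 + $10,340 + $8,520 + $19,810 + $10,130 = $49,320 (over)
Oct 2027–Feb 2028: $10,340 + $8,520 + $19,810 + $10,130 + $2,030 = $50,830 (over)
Nov 2027–Mar 2028: $8,520 + $19,810 + $10,130 + $2,030 + $4,800 = $45,290 (under)
Dec 2027–Apr 2028: $19,810 + $10,130 + $2,030 + $4,800 + $33,510 = $70,280 (over)
Jan 2028–May 2028: $10,130 + $2,030 + $4,800 + $33,510 + $14,090 = $64,560 (over)
Feb 2028–Jun 2028: $2,030 + $4,800 + $33,510 + $14,090 + $4,930 = $59,360 (over)
Mar 2028–Jul 2028: $4,800 + $33,510 + $14,090 + $4,930 + $780 = $58,110 (over)
8 windows exceed the threshold.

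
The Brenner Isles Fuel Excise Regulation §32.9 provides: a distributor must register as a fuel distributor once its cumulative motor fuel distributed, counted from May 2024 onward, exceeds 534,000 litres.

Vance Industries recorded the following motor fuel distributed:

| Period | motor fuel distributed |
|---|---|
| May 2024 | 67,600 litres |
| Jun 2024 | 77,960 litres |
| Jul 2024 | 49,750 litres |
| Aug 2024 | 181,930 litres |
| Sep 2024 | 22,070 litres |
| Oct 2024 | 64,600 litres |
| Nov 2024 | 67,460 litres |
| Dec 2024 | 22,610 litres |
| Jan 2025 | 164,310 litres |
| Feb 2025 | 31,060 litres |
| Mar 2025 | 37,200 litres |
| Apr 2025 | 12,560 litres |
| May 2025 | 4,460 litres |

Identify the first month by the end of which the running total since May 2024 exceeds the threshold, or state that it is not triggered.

Dec 2024

Through May 2024: 67,600 litres
Through Jun 2024: 145,560 litres
Through Jul 2024: 195,310 litres
Through Aug 2024: 377,240 litres
Through Sep 2024: 399,310 litres
Through Oct 2024: 463,910 litres
Through Nov 2024: 531,370 litres
Through Dec 2024: 553,980 litres ← exceeds threshold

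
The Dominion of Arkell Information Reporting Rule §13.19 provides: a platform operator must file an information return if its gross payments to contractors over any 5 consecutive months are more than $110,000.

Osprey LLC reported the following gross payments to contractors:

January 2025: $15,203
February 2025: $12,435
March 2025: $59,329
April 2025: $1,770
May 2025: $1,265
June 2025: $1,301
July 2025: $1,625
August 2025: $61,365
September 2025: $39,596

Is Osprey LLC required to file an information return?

No

January 2025–May 2025: $15,203 + $12,435 + $59,329 + $1,770 + $1,265 = $90,002 (under)
February 2025–June 2025: $12,435 + $59,329 + $1,770 + $1,265 + $1,301 = $76,100 (under)
March 2025–July 2025: $59,329 + $1,770 + $1,265 + $1,301 + $1,625 = $65,290 (under)
April 2025–August 2025: $1,770 + $1,265 + $1,301 + $1,625 + $61,365 = $67,326 (under)
May 2025–September 2025: $1,265 + $1,301 + $1,625 + $61,365 + $39,596 = $105,152 (under)
No window exceeds $110,000.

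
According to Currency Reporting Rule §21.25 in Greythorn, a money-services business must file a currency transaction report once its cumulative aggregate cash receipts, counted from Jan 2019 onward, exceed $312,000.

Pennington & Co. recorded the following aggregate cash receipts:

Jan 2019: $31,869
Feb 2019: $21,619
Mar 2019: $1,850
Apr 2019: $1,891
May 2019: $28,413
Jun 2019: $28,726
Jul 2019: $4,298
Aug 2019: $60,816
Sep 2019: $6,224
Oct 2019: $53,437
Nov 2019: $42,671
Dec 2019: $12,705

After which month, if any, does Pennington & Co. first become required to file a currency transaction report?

Not triggered

Through Jan 2019: $31,869
Through Feb 2019: $53,488
Through Mar 2019: $55,338
Through Apr 2019: $57,229
Through May 2019: $85,642
Through Jun 2019: $114,368
Through Jul 2019: $118,666
Through Aug 2019: $179,482
Through Sep 2019: $185,706
Through Oct 2019: $239,143
Through Nov 2019: $281,814
Through Dec 2019: $294,519
Final cumulative total $294,519 ≤ $312,000; the threshold is never exceeded.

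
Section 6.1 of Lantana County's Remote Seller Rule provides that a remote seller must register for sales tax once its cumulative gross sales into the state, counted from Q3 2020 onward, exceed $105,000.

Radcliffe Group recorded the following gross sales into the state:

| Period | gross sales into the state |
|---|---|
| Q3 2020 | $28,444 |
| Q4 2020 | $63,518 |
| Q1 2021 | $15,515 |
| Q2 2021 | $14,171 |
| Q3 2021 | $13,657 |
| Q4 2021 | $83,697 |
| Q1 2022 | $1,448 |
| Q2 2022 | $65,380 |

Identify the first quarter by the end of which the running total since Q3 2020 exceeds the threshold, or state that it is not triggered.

Through Q3 2020: $28,444
Through Q4 2020: $91,962
Through Q1 2021: $107,477 ← exceeds threshold

Q1 2021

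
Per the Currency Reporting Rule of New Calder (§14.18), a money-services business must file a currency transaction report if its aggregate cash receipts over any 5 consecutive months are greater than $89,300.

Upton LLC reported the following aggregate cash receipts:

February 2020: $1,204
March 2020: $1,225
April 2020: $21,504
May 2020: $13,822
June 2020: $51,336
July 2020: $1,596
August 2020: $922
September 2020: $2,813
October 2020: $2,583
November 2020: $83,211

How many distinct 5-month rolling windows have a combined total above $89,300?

2

February 2020–June 2020: $1,204 + $1,225 + $21,504 + $13,822 + $51,336 = $89,091 (under)
March 2020–July 2020: $1,225 + $21,504 + $13,822 + $51,336 + $1,596 = $89,483 (over)
April 2020–August 2020: $21,504 + $13,822 + $51,336 + $1,596 + $922 = $89,180 (under)
May 2020–September 2020: $13,822 + $51,336 + $1,596 + $922 + $2,813 = $70,489 (under)
June 2020–October 2020: $51,336 + $1,596 + $922 + $2,813 + $2,583 = $59,250 (under)
July 2020–November 2020: $1,596 + $922 + $2,813 + $2,583 + $83,211 = $91,125 (over)
2 windows exceed the threshold.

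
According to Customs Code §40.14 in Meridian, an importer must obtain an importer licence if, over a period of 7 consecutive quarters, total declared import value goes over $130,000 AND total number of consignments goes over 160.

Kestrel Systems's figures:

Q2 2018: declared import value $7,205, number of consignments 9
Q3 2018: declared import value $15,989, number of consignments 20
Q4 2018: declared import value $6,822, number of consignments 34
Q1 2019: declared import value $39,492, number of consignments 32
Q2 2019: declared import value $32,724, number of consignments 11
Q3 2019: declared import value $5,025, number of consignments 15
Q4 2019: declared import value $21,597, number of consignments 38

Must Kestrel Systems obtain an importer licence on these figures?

No

Total declared import value: $7,205 + $15,989 + $6,822 + $39,492 + $32,724 + $5,025 + $21,597 = $128,854 (≤ $130,000).
Total number of consignments: 9 + 20 + 34 + 32 + 11 + 15 + 38 = 159 (≤ 160).
The test is 'and': the rule requires both, and at least one is not exceeded.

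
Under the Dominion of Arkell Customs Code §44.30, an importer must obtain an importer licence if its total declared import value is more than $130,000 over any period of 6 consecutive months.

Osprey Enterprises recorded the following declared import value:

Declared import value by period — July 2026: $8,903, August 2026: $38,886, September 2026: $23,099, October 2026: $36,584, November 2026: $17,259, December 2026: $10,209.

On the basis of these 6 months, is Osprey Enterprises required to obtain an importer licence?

Yes

Total declared import value: $8,903 + $38,886 + $23,099 + $36,584 + $17,259 + $10,209 = $134,940.
$134,940 > $130,000, so the threshold is exceeded.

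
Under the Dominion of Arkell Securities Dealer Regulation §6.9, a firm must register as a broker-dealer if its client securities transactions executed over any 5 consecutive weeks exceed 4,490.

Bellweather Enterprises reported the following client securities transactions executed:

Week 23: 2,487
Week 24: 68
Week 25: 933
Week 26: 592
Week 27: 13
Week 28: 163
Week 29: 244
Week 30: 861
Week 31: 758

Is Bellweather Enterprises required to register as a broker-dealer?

Week 23–Week 27: 2,487 + 68 + 933 + 592 + 13 = 4,093 (under)
Week 24–Week 28: 68 + 933 + 592 + 13 + 163 = 1,769 (under)
Week 25–Week 29: 933 + 592 + 13 + 163 + 244 = 1,945 (under)
Week 26–Week 30: 592 + 13 + 163 + 244 + 861 = 1,873 (under)
Week 27–Week 31: 13 + 163 + 244 + 861 + 758 = 2,039 (under)
No window exceeds 4,490.

No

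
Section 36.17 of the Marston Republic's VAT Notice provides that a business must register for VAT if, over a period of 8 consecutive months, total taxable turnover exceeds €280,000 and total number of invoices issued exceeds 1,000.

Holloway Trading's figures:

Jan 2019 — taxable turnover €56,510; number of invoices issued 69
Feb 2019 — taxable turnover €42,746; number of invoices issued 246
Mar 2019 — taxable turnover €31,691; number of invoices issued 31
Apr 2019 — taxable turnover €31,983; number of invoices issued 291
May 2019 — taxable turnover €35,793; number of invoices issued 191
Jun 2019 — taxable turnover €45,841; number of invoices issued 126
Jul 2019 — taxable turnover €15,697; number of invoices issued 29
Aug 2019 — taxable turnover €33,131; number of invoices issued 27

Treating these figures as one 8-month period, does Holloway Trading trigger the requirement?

Total taxable turnover: €56,510 + €42,746 + €31,691 + €31,983 + €35,793 + €45,841 + €15,697 + €33,131 = €293,392 (> €280,000).
Total number of invoices issued: 69 + 246 + 31 + 291 + 191 + 126 + 29 + 27 = 1,010 (> 1,000).
The test is 'and': both thresholds are exceeded.

Yes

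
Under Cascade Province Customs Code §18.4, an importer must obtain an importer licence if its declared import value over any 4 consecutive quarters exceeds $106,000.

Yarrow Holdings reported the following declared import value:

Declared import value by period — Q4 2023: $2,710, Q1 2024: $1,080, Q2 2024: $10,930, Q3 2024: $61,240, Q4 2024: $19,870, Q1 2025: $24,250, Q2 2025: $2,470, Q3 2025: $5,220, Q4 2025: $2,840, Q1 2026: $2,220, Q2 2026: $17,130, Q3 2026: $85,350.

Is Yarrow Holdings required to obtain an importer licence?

Yes

Q4 2023–Q3 2024: $2,710 + $1,080 + $10,930 + $61,240 = $75,960 (under)
Q1 2024–Q4 2024: $1,080 + $10,930 + $61,240 + $19,870 = $93,120 (under)
Q2 2024–Q1 2025: $10,930 + $61,240 + $19,870 + $24,250 = $116,290 (over)
Q3 2024–Q2 2025: $61,240 + $19,870 + $24,250 + $2,470 = $107,830 (over)
Q4 2024–Q3 2025: $19,870 + $24,250 + $2,470 + $5,220 = $51,810 (under)
Q1 2025–Q4 2025: $24,250 + $2,470 + $5,220 + $2,840 = $34,780 (under)
Q2 2025–Q1 2026: $2,470 + $5,220 + $2,840 + $2,220 = $12,750 (under)
Q3 2025–Q2 2026: $5,220 + $2,840 + $2,220 + $17,130 = $27,410 (under)
Q4 2025–Q3 2026: $2,840 + $2,220 + $17,130 + $85,350 = $107,540 (over)
At least one window exceeds $106,000.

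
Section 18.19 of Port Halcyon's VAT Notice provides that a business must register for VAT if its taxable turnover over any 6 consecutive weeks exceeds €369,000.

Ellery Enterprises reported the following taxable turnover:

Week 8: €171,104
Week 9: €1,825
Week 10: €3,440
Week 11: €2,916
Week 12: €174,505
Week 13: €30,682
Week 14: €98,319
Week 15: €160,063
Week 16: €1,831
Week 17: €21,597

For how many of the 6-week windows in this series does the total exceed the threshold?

Week 8–Week 13: €171,104 + €1,825 + €3,440 + €2,916 + €174,505 + €30,682 = €384,472 (over)
Week 9–Week 14: €1,825 + €3,440 + €2,916 + €174,505 + €30,682 + €98,319 = €311,687 (under)
Week 10–Week 15: €3,440 + €2,916 + €174,505 + €30,682 + €98,319 + €160,063 = €469,925 (over)
Week 11–Week 16: €2,916 + €174,505 + €30,682 + €98,319 + €160,063 + €1,831 = €468,316 (over)
Week 12–Week 17: €174,505 + €30,682 + €98,319 + €160,063 + €1,831 + €21,597 = €486,997 (over)
4 windows exceed the threshold.

4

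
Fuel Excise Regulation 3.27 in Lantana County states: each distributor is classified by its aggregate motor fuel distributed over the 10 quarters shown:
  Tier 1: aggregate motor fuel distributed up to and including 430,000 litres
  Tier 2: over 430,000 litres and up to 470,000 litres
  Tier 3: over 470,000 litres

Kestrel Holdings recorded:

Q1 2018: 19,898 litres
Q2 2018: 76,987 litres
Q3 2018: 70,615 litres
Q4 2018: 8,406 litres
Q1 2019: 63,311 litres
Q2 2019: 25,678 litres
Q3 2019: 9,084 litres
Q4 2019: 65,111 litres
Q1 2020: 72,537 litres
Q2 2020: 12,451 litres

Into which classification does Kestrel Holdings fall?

Aggregate motor fuel distributed: 19,898 litres + 76,987 litres + 70,615 litres + 8,406 litres + 63,311 litres + 25,678 litres + 9,084 litres + 65,111 litres + 72,537 litres + 12,451 litres = 424,078 litres.
424,078 litres ≤ 430,000 litres, so Tier 1 applies.

Tier 1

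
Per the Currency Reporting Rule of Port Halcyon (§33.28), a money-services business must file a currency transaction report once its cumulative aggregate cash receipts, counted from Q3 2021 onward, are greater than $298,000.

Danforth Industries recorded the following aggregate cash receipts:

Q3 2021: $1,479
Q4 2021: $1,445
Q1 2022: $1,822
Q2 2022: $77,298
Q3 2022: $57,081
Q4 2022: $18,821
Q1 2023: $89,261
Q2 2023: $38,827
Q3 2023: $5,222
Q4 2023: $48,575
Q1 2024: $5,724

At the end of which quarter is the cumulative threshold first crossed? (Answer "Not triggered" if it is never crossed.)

Q4 2023

Through Q3 2021: $1,479
Through Q4 2021: $2,924
Through Q1 2022: $4,746
Through Q2 2022: $82,044
Through Q3 2022: $139,125
Through Q4 2022: $157,946
Through Q1 2023: $247,207
Through Q2 2023: $286,034
Through Q3 2023: $291,256
Through Q4 2023: $339,831 ← exceeds threshold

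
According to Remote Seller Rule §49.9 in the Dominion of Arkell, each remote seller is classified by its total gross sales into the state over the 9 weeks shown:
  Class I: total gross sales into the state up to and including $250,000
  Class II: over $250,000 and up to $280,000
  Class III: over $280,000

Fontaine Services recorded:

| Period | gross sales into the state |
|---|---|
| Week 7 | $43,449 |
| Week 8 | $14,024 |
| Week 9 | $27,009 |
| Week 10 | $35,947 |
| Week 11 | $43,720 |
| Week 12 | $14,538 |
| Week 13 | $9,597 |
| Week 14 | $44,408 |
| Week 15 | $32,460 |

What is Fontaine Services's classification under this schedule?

Class II

Total gross sales into the state: $43,449 + $14,024 + $27,009 + $35,947 + $43,720 + $14,538 + $9,597 + $44,408 + $32,460 = $265,152.
$250,000 < $265,152 ≤ $280,000, so Class II applies.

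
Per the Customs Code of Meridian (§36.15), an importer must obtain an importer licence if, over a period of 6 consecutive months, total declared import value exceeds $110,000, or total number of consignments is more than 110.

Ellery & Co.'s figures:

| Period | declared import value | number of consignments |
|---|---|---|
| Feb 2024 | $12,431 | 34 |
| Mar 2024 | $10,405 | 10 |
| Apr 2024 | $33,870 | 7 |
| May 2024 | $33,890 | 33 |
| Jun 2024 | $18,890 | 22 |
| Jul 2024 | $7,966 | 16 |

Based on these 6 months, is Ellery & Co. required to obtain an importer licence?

Total declared import value: $12,431 + $10,405 + $33,870 + $33,890 + $18,890 + $7,966 = $117,452 (> $110,000).
Total number of consignments: 34 + 10 + 7 + 33 + 22 + 16 = 122 (> 110).
The test is 'or': at least one threshold is exceeded.

Yes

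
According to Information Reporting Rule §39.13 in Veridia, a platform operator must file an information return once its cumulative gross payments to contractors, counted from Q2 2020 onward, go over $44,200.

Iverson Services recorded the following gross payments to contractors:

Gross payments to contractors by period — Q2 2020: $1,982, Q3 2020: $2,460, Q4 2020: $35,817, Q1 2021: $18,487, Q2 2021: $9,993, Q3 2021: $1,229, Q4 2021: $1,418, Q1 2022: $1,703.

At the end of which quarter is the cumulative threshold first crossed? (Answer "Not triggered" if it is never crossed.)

Q1 2021

Through Q2 2020: $1,982
Through Q3 2020: $4,442
Through Q4 2020: $40,259
Through Q1 2021: $58,746 ← exceeds threshold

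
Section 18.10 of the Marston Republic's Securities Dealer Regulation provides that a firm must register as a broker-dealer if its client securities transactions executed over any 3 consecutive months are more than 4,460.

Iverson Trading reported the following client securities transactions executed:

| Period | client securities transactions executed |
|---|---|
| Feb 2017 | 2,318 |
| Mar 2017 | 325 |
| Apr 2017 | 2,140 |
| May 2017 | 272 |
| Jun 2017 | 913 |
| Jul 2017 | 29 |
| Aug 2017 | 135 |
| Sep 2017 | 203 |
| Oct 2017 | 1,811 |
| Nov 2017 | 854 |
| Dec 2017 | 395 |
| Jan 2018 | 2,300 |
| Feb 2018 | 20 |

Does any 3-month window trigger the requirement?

Yes

Feb 2017–Apr 2017: 2,318 + 325 + 2,140 = 4,783 (over)
Mar 2017–May 2017: 325 + 2,140 + 272 = 2,737 (under)
Apr 2017–Jun 2017: 2,140 + 272 + 913 = 3,325 (under)
May 2017–Jul 2017: 272 + 913 + 29 = 1,214 (under)
Jun 2017–Aug 2017: 913 + 29 + 135 = 1,077 (under)
Jul 2017–Sep 2017: 29 + 135 + 203 = 367 (under)
Aug 2017–Oct 2017: 135 + 203 + 1,811 = 2,149 (under)
Sep 2017–Nov 2017: 203 + 1,811 + 854 = 2,868 (under)
Oct 2017–Dec 2017: 1,811 + 854 + 395 = 3,060 (under)
Nov 2017–Jan 2018: 854 + 395 + 2,300 = 3,549 (under)
Dec 2017–Feb 2018: 395 + 2,300 + 20 = 2,715 (under)
At least one window exceeds 4,460.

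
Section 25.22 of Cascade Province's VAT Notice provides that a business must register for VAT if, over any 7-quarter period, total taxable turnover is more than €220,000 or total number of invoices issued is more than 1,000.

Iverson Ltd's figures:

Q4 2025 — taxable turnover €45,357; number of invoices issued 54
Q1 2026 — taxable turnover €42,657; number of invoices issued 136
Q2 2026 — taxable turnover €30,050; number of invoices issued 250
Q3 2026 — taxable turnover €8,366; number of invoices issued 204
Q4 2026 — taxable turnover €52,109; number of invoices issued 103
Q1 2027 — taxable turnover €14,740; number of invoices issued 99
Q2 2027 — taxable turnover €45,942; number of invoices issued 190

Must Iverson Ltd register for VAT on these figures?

Yes

Total taxable turnover: €45,357 + €42,657 + €30,050 + €8,366 + €52,109 + €14,740 + €45,942 = €239,221 (> €220,000).
Total number of invoices issued: 54 + 136 + 250 + 204 + 103 + 99 + 190 = 1,036 (> 1,000).
The test is 'or': at least one threshold is exceeded.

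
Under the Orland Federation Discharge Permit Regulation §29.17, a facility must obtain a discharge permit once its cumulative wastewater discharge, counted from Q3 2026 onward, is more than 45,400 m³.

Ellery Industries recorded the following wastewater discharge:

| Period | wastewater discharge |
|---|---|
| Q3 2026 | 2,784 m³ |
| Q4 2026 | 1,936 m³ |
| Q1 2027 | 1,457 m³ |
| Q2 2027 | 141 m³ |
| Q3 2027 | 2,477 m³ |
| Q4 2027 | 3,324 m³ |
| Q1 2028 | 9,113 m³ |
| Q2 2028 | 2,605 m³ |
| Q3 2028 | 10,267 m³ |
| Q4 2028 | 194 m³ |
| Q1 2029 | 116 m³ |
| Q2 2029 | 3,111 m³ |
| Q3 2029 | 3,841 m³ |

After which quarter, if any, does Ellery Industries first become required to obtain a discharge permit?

Through Q3 2026: 2,784 m³
Through Q4 2026: 4,720 m³
Through Q1 2027: 6,177 m³
Through Q2 2027: 6,318 m³
Through Q3 2027: 8,795 m³
Through Q4 2027: 12,119 m³
Through Q1 2028: 21,232 m³
Through Q2 2028: 23,837 m³
Through Q3 2028: 34,104 m³
Through Q4 2028: 34,298 m³
Through Q1 2029: 34,414 m³
Through Q2 2029: 37,525 m³
Through Q3 2029: 41,366 m³
Final cumulative total 41,366 m³ ≤ 45,400 m³; the threshold is never exceeded.

Not triggered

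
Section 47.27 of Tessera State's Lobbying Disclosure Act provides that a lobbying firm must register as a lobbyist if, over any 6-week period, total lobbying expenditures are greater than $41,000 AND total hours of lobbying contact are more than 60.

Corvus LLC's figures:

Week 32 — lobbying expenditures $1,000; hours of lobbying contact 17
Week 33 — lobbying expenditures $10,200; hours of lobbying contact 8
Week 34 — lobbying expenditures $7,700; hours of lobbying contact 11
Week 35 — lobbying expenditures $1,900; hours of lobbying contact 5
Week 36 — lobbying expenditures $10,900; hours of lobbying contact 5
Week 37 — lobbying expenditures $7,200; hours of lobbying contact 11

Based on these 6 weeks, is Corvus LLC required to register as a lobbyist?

Total lobbying expenditures: $1,000 + $10,200 + $7,700 + $1,900 + $10,900 + $7,200 = $38,900 (≤ $41,000).
Total hours of lobbying contact: 17 + 8 + 11 + 5 + 5 + 11 = 57 (≤ 60).
The test is 'and': the rule requires both, and at least one is not exceeded.

No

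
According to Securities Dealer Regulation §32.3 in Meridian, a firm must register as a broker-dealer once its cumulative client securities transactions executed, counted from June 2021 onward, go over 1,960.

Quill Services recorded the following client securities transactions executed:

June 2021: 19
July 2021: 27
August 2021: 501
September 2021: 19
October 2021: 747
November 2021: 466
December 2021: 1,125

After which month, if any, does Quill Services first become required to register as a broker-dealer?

December 2021

Through June 2021: 19
Through July 2021: 46
Through August 2021: 547
Through September 2021: 566
Through October 2021: 1,313
Through November 2021: 1,779
Through December 2021: 2,904 ← exceeds threshold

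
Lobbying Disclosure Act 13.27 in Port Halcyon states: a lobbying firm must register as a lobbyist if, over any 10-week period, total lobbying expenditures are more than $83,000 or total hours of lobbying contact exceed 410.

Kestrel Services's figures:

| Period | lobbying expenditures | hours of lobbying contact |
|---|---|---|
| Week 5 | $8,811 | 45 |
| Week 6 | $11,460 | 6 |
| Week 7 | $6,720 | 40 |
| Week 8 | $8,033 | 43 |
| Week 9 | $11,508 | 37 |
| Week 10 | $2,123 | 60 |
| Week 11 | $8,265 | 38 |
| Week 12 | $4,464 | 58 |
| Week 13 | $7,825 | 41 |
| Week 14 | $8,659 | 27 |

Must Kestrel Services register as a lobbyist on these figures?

Total lobbying expenditures: $8,811 + $11,460 + $6,720 + $8,033 + $11,508 + $2,123 + $8,265 + $4,464 + $7,825 + $8,659 = $77,868 (≤ $83,000).
Total hours of lobbying contact: 45 + 6 + 40 + 43 + 37 + 60 + 38 + 58 + 41 + 27 = 395 (≤ 410).
The test is 'or': neither threshold is exceeded.

No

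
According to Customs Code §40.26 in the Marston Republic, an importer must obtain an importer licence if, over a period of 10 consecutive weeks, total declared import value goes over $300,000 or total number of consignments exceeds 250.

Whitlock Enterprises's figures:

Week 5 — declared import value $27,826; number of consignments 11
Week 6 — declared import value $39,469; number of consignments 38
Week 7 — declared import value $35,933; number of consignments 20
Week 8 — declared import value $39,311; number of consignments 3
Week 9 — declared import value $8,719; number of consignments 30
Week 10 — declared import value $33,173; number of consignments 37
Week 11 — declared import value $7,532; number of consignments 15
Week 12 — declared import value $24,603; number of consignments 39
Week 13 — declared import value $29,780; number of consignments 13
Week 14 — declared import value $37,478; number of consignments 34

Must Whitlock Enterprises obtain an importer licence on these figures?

No

Total declared import value: $27,826 + $39,469 + $35,933 + $39,311 + $8,719 + $33,173 + $7,532 + $24,603 + $29,780 + $37,478 = $283,824 (≤ $300,000).
Total number of consignments: 11 + 38 + 20 + 3 + 30 + 37 + 15 + 39 + 13 + 34 = 240 (≤ 250).
The test is 'or': neither threshold is exceeded.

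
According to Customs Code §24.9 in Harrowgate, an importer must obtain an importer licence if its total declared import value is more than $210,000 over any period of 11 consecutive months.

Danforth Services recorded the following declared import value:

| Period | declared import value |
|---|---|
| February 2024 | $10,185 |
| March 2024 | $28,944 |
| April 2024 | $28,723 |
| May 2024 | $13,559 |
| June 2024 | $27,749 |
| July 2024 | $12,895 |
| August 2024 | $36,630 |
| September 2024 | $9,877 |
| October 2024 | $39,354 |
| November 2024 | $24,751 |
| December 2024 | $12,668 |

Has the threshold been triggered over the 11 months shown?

Yes

Total declared import value: $10,185 + $28,944 + $28,723 + $13,559 + $27,749 + $12,895 + $36,630 + $9,877 + $39,354 + $24,751 + $12,668 = $245,335.
$245,335 > $210,000, so the threshold is exceeded.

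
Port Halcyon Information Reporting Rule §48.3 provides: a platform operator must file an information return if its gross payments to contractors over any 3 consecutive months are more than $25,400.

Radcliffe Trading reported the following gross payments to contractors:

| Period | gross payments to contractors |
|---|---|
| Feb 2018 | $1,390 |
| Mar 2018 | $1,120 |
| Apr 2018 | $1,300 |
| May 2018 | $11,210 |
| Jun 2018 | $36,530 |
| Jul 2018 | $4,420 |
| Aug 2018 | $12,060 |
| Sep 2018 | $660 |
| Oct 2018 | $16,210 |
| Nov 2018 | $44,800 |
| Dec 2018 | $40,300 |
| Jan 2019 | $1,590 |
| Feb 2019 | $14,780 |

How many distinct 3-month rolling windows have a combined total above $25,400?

8

Feb 2018–Apr 2018: $1,390 + $1,120 + $1,300 = $3,810 (under)
Mar 2018–May 2018: $1,120 + $1,300 + $11,210 = $13,630 (under)
Apr 2018–Jun 2018: $1,300 + $11,210 + $36,530 = $49,040 (over)
May 2018–Jul 2018: $11,210 + $36,530 + $4,420 = $52,160 (over)
Jun 2018–Aug 2018: $36,530 + $4,420 + $12,060 = $53,010 (over)
Jul 2018–Sep 2018: $4,420 + $12,060 + $660 = $17,140 (under)
Aug 2018–Oct 2018: $12,060 + $660 + $16,210 = $28,930 (over)
Sep 2018–Nov 2018: $660 + $16,210 + $44,800 = $61,670 (over)
Oct 2018–Dec 2018: $16,210 + $44,800 + $40,300 = $101,310 (over)
Nov 2018–Jan 2019: $44,800 + $40,300 + $1,590 = $86,690 (over)
Dec 2018–Feb 2019: $40,300 + $1,590 + $14,780 = $56,670 (over)
8 windows exceed the threshold.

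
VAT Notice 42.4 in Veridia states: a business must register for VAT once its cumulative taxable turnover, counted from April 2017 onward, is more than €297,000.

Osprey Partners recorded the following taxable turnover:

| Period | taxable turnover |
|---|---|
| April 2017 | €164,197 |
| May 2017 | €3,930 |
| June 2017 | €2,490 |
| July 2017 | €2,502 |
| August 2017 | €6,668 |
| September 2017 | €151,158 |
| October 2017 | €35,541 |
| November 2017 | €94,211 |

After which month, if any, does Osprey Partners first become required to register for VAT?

Through April 2017: €164,197
Through May 2017: €168,127
Through June 2017: €170,617
Through July 2017: €173,119
Through August 2017: €179,787
Through September 2017: €330,945 ← exceeds threshold

September 2017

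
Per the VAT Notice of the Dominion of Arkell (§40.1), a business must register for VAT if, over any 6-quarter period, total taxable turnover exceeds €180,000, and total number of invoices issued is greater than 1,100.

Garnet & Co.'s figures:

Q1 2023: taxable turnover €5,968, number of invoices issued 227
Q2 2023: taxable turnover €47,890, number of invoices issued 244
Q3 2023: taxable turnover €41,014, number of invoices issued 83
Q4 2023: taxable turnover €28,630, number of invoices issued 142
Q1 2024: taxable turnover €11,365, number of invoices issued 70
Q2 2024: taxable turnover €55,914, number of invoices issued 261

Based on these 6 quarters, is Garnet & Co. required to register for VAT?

Total taxable turnover: €5,968 + €47,890 + €41,014 + €28,630 + €11,365 + €55,914 = €190,781 (> €180,000).
Total number of invoices issued: 227 + 244 + 83 + 142 + 70 + 261 = 1,027 (≤ 1,100).
The test is 'and': the rule requires both, and at least one is not exceeded.

No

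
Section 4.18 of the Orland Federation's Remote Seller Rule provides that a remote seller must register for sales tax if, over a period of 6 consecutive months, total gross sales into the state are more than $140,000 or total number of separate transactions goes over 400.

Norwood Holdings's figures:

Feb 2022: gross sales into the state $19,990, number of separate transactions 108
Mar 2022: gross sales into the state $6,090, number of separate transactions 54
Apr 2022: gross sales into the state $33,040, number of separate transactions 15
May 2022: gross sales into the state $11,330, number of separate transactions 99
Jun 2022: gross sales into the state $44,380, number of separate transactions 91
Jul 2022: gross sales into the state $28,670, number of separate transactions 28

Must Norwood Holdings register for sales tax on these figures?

Total gross sales into the state: $19,990 + $6,090 + $33,040 + $11,330 + $44,380 + $28,670 = $143,500 (> $140,000).
Total number of separate transactions: 108 + 54 + 15 + 99 + 91 + 28 = 395 (≤ 400).
The test is 'or': at least one threshold is exceeded.

Yes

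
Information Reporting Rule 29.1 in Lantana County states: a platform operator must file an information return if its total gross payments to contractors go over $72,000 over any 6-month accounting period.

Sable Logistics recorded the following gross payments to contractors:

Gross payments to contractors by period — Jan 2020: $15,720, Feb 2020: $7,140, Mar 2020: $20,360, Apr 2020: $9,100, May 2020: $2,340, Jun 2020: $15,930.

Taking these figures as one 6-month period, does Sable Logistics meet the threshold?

Total gross payments to contractors: $15,720 + $7,140 + $20,360 + $9,100 + $2,340 + $15,930 = $70,590.
$70,590 ≤ $72,000, so the threshold is not exceeded.

No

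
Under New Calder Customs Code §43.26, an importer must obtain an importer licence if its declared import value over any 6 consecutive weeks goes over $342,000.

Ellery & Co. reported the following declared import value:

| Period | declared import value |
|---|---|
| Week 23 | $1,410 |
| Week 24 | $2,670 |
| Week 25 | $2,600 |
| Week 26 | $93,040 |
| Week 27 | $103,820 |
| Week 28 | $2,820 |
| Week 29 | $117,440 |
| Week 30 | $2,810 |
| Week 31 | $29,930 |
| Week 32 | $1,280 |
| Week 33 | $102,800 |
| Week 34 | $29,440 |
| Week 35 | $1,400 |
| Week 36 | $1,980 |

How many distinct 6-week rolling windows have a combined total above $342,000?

Week 23–Week 28: $1,410 + $2,670 + $2,600 + $93,040 + $103,820 + $2,820 = $206,360 (under)
Week 24–Week 29: $2,670 + $2,600 + $93,040 + $103,820 + $2,820 + $117,440 = $322,390 (under)
Week 25–Week 30: $2,600 + $93,040 + $103,820 + $2,820 + $117,440 + $2,810 = $322,530 (under)
Week 26–Week 31: $93,040 + $103,820 + $2,820 + $117,440 + $2,810 + $29,930 = $349,860 (over)
Week 27–Week 32: $103,820 + $2,820 + $117,440 + $2,810 + $29,930 + $1,280 = $258,100 (under)
Week 28–Week 33: $2,820 + $117,440 + $2,810 + $29,930 + $1,280 + $102,800 = $257,080 (under)
Week 29–Week 34: $117,440 + $2,810 + $29,930 + $1,280 + $102,800 + $29,440 = $283,700 (under)
Week 30–Week 35: $2,810 + $29,930 + $1,280 + $102,800 + $29,440 + $1,400 = $167,660 (under)
Week 31–Week 36: $29,930 + $1,280 + $102,800 + $29,440 + $1,400 + $1,980 = $166,830 (under)
1 window exceeds the threshold.

1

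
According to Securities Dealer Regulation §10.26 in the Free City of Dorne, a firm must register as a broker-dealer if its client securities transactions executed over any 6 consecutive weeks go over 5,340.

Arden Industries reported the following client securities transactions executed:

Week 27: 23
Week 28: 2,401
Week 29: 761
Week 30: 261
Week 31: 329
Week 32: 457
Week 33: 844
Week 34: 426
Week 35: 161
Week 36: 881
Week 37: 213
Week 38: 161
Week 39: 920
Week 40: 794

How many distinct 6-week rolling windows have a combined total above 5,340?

0

Week 27–Week 32: 23 + 2,401 + 761 + 261 + 329 + 457 = 4,232 (under)
Week 28–Week 33: 2,401 + 761 + 261 + 329 + 457 + 844 = 5,053 (under)
Week 29–Week 34: 761 + 261 + 329 + 457 + 844 + 426 = 3,078 (under)
Week 30–Week 35: 261 + 329 + 457 + 844 + 426 + 161 = 2,478 (under)
Week 31–Week 36: 329 + 457 + 844 + 426 + 161 + 881 = 3,098 (under)
Week 32–Week 37: 457 + 844 + 426 + 161 + 881 + 213 = 2,982 (under)
Week 33–Week 38: 844 + 426 + 161 + 881 + 213 + 161 = 2,686 (under)
Week 34–Week 39: 426 + 161 + 881 + 213 + 161 + 920 = 2,762 (under)
Week 35–Week 40: 161 + 881 + 213 + 161 + 920 + 794 = 3,130 (under)
0 windows exceed the threshold.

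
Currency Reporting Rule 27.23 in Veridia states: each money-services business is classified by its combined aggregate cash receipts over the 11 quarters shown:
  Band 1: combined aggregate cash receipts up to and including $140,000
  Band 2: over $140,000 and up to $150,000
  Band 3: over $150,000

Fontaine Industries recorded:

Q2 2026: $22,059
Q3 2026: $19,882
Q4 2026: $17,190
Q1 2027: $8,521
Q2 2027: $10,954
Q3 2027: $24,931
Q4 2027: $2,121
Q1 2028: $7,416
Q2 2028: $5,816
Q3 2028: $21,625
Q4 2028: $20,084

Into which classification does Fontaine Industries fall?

Combined aggregate cash receipts: $22,059 + $19,882 + $17,190 + $8,521 + $10,954 + $24,931 + $2,121 + $7,416 + $5,816 + $21,625 + $20,084 = $160,599.
$160,599 > $150,000, so Band 3 applies.

Band 3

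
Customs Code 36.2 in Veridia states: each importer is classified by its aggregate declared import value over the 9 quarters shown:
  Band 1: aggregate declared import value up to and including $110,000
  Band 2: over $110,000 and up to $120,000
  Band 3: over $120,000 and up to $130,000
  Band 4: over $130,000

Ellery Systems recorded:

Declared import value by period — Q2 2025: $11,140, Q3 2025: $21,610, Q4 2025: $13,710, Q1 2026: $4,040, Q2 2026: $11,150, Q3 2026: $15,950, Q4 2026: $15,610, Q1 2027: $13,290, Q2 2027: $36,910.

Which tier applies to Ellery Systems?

Band 4

Aggregate declared import value: $11,140 + $21,610 + $13,710 + $4,040 + $11,150 + $15,950 + $15,610 + $13,290 + $36,910 = $143,410.
$143,410 > $130,000, so Band 4 applies.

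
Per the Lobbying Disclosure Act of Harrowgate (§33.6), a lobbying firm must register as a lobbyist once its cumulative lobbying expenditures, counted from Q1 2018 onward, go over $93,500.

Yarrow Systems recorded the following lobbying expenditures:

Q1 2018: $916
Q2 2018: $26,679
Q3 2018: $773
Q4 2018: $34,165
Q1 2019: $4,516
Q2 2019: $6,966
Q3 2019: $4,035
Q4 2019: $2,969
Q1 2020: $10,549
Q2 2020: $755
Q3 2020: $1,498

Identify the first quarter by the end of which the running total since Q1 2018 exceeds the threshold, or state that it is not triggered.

Through Q1 2018: $916
Through Q2 2018: $27,595
Through Q3 2018: $28,368
Through Q4 2018: $62,533
Through Q1 2019: $67,049
Through Q2 2019: $74,015
Through Q3 2019: $78,050
Through Q4 2019: $81,019
Through Q1 2020: $91,568
Through Q2 2020: $92,323
Through Q3 2020: $93,821 ← exceeds threshold

Q3 2020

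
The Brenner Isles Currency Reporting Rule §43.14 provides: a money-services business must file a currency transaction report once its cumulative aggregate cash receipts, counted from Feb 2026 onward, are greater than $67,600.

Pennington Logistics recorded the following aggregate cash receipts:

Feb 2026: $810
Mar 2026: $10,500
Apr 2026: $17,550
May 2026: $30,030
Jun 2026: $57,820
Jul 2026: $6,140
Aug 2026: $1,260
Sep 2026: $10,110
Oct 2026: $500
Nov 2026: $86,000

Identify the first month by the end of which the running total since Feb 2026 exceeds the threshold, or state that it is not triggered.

Through Feb 2026: $810
Through Mar 2026: $11,310
Through Apr 2026: $28,860
Through May 2026: $58,890
Through Jun 2026: $116,710 ← exceeds threshold

Jun 2026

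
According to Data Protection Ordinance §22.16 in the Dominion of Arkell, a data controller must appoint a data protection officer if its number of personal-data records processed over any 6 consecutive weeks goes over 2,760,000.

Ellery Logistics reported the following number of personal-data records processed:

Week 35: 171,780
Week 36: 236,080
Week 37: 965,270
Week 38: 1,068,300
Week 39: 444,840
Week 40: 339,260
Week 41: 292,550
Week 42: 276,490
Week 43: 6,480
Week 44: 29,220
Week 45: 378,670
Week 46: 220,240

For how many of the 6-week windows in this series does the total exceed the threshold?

3

Week 35–Week 40: 171,780 + 236,080 + 965,270 + 1,068,300 + 444,840 + 339,260 = 3,225,530 (over)
Week 36–Week 41: 236,080 + 965,270 + 1,068,300 + 444,840 + 339,260 + 292,550 = 3,346,300 (over)
Week 37–Week 42: 965,270 + 1,068,300 + 444,840 + 339,260 + 292,550 + 276,490 = 3,386,710 (over)
Week 38–Week 43: 1,068,300 + 444,840 + 339,260 + 292,550 + 276,490 + 6,480 = 2,427,920 (under)
Week 39–Week 44: 444,840 + 339,260 + 292,550 + 276,490 + 6,480 + 29,220 = 1,388,840 (under)
Week 40–Week 45: 339,260 + 292,550 + 276,490 + 6,480 + 29,220 + 378,670 = 1,322,670 (under)
Week 41–Week 46: 292,550 + 276,490 + 6,480 + 29,220 + 378,670 + 220,240 = 1,203,650 (under)
3 windows exceed the threshold.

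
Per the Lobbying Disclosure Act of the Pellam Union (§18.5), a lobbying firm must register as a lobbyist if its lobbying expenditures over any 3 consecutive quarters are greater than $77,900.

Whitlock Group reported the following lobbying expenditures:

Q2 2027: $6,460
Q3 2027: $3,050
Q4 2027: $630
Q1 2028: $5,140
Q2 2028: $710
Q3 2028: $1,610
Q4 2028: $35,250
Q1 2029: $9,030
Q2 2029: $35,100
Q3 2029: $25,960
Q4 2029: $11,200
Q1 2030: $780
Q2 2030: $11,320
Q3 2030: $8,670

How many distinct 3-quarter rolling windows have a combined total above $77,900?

Q2 2027–Q4 2027: $6,460 + $3,050 + $630 = $10,140 (under)
Q3 2027–Q1 2028: $3,050 + $630 + $5,140 = $8,820 (under)
Q4 2027–Q2 2028: $630 + $5,140 + $710 = $6,480 (under)
Q1 2028–Q3 2028: $5,140 + $710 + $1,610 = $7,460 (under)
Q2 2028–Q4 2028: $710 + $1,610 + $35,250 = $37,570 (under)
Q3 2028–Q1 2029: $1,610 + $35,250 + $9,030 = $45,890 (under)
Q4 2028–Q2 2029: $35,250 + $9,030 + $35,100 = $79,380 (over)
Q1 2029–Q3 2029: $9,030 + $35,100 + $25,960 = $70,090 (under)
Q2 2029–Q4 2029: $35,100 + $25,960 + $11,200 = $72,260 (under)
Q3 2029–Q1 2030: $25,960 + $11,200 + $780 = $37,940 (under)
Q4 2029–Q2 2030: $11,200 + $780 + $11,320 = $23,300 (under)
Q1 2030–Q3 2030: $780 + $11,320 + $8,670 = $20,770 (under)
1 window exceeds the threshold.

1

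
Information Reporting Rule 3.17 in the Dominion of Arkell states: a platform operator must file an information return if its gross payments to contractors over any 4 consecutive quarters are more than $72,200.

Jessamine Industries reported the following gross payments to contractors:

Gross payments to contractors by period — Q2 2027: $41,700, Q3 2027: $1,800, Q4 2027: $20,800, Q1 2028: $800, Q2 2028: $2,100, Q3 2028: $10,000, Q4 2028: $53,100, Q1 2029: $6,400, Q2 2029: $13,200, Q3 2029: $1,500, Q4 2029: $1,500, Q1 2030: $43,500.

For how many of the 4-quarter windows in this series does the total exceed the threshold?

Q2 2027–Q1 2028: $41,700 + $1,800 + $20,800 + $800 = $65,100 (under)
Q3 2027–Q2 2028: $1,800 + $20,800 + $800 + $2,100 = $25,500 (under)
Q4 2027–Q3 2028: $20,800 + $800 + $2,100 + $10,000 = $33,700 (under)
Q1 2028–Q4 2028: $800 + $2,100 + $10,000 + $53,100 = $66,000 (under)
Q2 2028–Q1 2029: $2,100 + $10,000 + $53,100 + $6,400 = $71,600 (under)
Q3 2028–Q2 2029: $10,000 + $53,100 + $6,400 + $13,200 = $82,700 (over)
Q4 2028–Q3 2029: $53,100 + $6,400 + $13,200 + $1,500 = $74,200 (over)
Q1 2029–Q4 2029: $6,400 + $13,200 + $1,500 + $1,500 = $22,600 (under)
Q2 2029–Q1 2030: $13,200 + $1,500 + $1,500 + $43,500 = $59,700 (under)
2 windows exceed the threshold.

2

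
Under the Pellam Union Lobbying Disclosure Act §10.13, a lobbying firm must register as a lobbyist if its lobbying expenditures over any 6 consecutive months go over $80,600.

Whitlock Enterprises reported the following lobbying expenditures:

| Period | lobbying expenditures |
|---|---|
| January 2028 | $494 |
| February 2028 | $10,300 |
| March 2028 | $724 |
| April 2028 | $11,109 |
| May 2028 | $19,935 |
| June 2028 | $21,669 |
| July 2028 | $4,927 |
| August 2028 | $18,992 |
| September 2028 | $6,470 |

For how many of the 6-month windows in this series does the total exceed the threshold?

January 2028–June 2028: $494 + $10,300 + $724 + $11,109 + $19,935 + $21,669 = $64,231 (under)
February 2028–July 2028: $10,300 + $724 + $11,109 + $19,935 + $21,669 + $4,927 = $68,664 (under)
March 2028–August 2028: $724 + $11,109 + $19,935 + $21,669 + $4,927 + $18,992 = $77,356 (under)
April 2028–September 2028: $11,109 + $19,935 + $21,669 + $4,927 + $18,992 + $6,470 = $83,102 (over)
1 window exceeds the threshold.

1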